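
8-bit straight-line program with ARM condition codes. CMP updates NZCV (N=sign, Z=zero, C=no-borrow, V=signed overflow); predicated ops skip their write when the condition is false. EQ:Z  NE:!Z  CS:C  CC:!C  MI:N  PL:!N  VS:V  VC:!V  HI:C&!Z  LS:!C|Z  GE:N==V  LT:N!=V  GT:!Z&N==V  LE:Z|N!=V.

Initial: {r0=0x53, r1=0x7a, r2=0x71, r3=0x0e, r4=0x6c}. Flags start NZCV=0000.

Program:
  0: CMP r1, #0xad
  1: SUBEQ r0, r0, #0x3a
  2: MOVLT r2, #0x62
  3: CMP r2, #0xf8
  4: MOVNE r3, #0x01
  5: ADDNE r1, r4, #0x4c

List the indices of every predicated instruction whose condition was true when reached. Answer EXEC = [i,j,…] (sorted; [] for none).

[0] flags=1001 → (cmp)
[1] flags=1001 EQ?F → skip
[2] flags=1001 LT?F → skip
[3] flags=0000 → (cmp)
[4] flags=0000 NE?T → r3=0x01
[5] flags=0000 NE?T → r1=0xb8

EXEC = [4,5]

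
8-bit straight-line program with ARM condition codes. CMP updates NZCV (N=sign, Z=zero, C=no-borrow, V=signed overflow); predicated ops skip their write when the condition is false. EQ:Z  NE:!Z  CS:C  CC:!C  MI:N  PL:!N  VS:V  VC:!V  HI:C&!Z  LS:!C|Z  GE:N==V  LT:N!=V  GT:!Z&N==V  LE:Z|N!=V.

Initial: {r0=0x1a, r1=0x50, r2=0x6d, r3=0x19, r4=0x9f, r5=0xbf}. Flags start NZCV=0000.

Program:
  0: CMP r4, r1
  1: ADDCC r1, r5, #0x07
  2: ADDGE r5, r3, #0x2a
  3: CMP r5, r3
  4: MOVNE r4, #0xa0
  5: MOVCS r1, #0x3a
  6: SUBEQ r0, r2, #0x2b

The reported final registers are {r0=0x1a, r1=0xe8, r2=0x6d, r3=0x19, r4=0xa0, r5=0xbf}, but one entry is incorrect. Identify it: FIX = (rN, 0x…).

0: ✓ CMP  NZCV=0011
1: · ADDCC
2: · ADDGE
3: ✓ CMP  NZCV=1010
4: ✓ MOVNE  r4←0xa0
5: ✓ MOVCS  r1←0x3a
6: · SUBEQ

FIX = (r1, 0x3a)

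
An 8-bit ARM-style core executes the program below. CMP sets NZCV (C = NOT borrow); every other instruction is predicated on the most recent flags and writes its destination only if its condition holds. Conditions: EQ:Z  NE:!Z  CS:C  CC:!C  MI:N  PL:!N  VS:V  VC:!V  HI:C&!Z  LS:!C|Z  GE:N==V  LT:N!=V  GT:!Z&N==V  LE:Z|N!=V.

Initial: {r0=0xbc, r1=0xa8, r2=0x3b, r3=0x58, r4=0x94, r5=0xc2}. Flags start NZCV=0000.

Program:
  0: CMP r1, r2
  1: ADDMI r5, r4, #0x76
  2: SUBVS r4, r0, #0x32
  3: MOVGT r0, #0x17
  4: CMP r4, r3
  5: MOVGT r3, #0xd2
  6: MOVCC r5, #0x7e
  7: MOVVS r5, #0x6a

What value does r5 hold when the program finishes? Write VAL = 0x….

0: ✓ CMP  NZCV=0011
1: · ADDMI
2: ✓ SUBVS  r4←0x8a
3: · MOVGT
4: ✓ CMP  NZCV=0011
5: · MOVGT
6: · MOVCC
7: ✓ MOVVS  r5←0x6a

VAL = 0x6a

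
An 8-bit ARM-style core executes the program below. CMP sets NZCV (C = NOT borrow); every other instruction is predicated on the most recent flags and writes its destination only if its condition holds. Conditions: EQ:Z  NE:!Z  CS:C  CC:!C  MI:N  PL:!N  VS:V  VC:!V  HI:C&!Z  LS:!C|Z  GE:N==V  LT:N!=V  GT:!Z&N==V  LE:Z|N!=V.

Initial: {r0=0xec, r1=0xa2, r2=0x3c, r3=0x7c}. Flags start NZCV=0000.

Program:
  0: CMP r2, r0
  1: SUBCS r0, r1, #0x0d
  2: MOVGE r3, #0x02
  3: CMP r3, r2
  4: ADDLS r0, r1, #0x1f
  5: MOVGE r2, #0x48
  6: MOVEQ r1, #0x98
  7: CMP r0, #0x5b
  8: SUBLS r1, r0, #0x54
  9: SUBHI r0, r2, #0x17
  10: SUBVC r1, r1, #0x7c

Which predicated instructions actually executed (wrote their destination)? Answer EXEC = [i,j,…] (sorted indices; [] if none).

[0] flags=0000 → (cmp)
[1] flags=0000 CS?F → skip
[2] flags=0000 GE?T → r3=0x02
[3] flags=1000 → (cmp)
[4] flags=1000 LS?T → r0=0xc1
[5] flags=1000 GE?F → skip
[6] flags=1000 EQ?F → skip
[7] flags=0011 → (cmp)
[8] flags=0011 LS?F → skip
[9] flags=0011 HI?T → r0=0x25
[10] flags=0011 VC?F → skip

EXEC = [2,4,9]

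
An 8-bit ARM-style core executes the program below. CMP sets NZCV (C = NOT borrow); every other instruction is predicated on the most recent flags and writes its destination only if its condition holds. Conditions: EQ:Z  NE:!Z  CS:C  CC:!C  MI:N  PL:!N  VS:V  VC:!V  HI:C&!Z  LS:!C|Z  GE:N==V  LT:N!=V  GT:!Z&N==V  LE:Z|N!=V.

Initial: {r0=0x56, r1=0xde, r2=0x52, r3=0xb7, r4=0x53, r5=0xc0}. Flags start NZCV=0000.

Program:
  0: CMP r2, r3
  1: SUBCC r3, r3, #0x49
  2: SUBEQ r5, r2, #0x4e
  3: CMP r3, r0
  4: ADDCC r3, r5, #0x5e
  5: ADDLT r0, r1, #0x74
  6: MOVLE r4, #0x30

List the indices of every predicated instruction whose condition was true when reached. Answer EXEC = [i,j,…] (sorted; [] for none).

0: ✓ CMP  NZCV=1001
1: ✓ SUBCC  r3←0x6e
2: · SUBEQ
3: ✓ CMP  NZCV=0010
4: · ADDCC
5: · ADDLT
6: · MOVLE

EXEC = [1]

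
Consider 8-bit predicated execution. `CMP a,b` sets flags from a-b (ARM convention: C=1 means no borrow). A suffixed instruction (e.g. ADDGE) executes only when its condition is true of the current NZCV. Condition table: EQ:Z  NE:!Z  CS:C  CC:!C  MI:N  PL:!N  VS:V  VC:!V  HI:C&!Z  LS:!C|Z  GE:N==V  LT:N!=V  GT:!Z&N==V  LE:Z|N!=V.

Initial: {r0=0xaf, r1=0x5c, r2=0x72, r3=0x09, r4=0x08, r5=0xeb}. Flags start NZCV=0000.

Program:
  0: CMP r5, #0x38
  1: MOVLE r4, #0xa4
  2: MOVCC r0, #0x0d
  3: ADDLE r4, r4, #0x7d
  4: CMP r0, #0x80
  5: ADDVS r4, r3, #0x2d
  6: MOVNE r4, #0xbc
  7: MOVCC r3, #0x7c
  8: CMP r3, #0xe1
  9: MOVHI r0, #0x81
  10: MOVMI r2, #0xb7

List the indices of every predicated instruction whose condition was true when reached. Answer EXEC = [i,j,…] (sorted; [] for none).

0: ✓ CMP  NZCV=1010
1: ✓ MOVLE  r4←0xa4
2: · MOVCC
3: ✓ ADDLE  r4←0x21
4: ✓ CMP  NZCV=0010
5: · ADDVS
6: ✓ MOVNE  r4←0xbc
7: · MOVCC
8: ✓ CMP  NZCV=0000
9: · MOVHI
10: · MOVMI

EXEC = [1,3,6]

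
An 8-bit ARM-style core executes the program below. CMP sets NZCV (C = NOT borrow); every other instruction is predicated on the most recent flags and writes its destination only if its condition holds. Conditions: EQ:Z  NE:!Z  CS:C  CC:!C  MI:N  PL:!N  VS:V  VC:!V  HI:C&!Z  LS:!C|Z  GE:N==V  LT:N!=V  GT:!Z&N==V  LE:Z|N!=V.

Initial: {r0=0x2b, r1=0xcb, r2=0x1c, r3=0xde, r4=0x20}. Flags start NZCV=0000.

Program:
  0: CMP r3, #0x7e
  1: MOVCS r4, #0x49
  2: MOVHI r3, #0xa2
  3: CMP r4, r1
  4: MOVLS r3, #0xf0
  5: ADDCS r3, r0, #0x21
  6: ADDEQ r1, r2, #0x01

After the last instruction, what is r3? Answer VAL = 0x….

0: ✓ CMP  NZCV=0011
1: ✓ MOVCS  r4←0x49
2: ✓ MOVHI  r3←0xa2
3: ✓ CMP  NZCV=0000
4: ✓ MOVLS  r3←0xf0
5: · ADDCS
6: · ADDEQ

VAL = 0xf0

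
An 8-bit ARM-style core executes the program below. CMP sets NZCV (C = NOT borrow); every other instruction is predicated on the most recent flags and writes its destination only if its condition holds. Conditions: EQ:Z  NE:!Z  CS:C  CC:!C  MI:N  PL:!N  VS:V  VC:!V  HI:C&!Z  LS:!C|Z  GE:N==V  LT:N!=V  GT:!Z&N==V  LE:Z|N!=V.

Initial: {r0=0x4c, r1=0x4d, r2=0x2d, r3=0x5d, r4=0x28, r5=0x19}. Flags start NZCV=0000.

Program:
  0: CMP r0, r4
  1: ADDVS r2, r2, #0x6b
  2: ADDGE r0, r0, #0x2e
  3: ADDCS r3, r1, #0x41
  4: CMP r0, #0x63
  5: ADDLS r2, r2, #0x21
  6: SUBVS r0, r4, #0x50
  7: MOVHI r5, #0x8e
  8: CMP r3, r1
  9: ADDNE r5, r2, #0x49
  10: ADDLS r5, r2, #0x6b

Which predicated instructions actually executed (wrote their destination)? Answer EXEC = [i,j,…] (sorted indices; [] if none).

0: ✓ CMP  NZCV=0010
1: · ADDVS
2: ✓ ADDGE  r0←0x7a
3: ✓ ADDCS  r3←0x8e
4: ✓ CMP  NZCV=0010
5: · ADDLS
6: · SUBVS
7: ✓ MOVHI  r5←0x8e
8: ✓ CMP  NZCV=0011
9: ✓ ADDNE  r5←0x76
10: · ADDLS

EXEC = [2,3,7,9]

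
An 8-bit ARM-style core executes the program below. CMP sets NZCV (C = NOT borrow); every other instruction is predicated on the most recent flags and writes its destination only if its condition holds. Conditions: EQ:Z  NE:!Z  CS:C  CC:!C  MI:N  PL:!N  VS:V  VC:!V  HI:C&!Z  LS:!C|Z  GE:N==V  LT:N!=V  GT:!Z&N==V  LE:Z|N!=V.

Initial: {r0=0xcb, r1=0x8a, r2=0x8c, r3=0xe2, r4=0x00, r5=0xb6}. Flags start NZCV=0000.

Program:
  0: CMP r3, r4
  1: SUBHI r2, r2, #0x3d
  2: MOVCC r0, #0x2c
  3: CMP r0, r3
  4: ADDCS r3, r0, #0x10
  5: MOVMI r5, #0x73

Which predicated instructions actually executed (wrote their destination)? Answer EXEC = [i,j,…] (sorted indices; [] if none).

0: ✓ CMP  NZCV=1010
1: ✓ SUBHI  r2←0x4f
2: · MOVCC
3: ✓ CMP  NZCV=1000
4: · ADDCS
5: ✓ MOVMI  r5←0x73

EXEC = [1,5]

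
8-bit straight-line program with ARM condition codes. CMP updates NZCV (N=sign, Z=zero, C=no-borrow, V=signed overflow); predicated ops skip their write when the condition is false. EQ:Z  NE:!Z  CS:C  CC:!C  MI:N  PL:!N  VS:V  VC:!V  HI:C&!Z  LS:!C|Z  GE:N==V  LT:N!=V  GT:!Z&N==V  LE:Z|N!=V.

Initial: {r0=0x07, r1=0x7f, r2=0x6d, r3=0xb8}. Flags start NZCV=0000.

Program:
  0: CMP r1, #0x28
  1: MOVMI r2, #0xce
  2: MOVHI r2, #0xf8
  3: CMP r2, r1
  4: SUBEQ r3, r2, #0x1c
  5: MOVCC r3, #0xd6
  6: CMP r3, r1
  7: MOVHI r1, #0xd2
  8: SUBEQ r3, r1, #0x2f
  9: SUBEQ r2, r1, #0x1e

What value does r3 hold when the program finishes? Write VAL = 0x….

[0] flags=0010 → (cmp)
[1] flags=0010 MI?F → skip
[2] flags=0010 HI?T → r2=0xf8
[3] flags=0011 → (cmp)
[4] flags=0011 EQ?F → skip
[5] flags=0011 CC?F → skip
[6] flags=0011 → (cmp)
[7] flags=0011 HI?T → r1=0xd2
[8] flags=0011 EQ?F → skip
[9] flags=0011 EQ?F → skip

VAL = 0xb8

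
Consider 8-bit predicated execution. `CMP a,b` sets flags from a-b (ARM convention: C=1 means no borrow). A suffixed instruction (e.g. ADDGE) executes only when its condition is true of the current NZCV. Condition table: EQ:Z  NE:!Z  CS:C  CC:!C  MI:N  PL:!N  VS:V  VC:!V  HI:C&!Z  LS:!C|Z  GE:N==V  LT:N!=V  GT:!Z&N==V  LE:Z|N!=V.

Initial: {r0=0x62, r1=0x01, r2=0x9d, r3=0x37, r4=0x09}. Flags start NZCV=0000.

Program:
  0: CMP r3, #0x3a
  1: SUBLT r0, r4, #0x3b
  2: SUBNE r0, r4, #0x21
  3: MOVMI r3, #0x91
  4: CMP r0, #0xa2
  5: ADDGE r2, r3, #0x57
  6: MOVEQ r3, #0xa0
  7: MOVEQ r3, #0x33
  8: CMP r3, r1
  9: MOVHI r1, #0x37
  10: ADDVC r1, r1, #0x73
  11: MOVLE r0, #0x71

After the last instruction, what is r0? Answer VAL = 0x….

0: ✓ CMP  NZCV=1000
1: ✓ SUBLT  r0←0xce
2: ✓ SUBNE  r0←0xe8
3: ✓ MOVMI  r3←0x91
4: ✓ CMP  NZCV=0010
5: ✓ ADDGE  r2←0xe8
6: · MOVEQ
7: · MOVEQ
8: ✓ CMP  NZCV=1010
9: ✓ MOVHI  r1←0x37
10: ✓ ADDVC  r1←0xaa
11: ✓ MOVLE  r0←0x71

VAL = 0x71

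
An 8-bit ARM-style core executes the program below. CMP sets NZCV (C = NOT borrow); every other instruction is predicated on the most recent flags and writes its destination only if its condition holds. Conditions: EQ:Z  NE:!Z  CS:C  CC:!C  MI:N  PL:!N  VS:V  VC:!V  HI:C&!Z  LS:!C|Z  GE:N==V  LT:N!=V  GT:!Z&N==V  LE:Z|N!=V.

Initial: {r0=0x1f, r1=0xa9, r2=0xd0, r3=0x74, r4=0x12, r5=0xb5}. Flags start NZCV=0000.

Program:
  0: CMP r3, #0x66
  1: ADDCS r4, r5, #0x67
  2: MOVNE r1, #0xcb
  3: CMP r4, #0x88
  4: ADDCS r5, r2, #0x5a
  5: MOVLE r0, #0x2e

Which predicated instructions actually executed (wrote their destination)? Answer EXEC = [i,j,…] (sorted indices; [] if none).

0: ✓ CMP  NZCV=0010
1: ✓ ADDCS  r4←0x1c
2: ✓ MOVNE  r1←0xcb
3: ✓ CMP  NZCV=1001
4: · ADDCS
5: · MOVLE

EXEC = [1,2]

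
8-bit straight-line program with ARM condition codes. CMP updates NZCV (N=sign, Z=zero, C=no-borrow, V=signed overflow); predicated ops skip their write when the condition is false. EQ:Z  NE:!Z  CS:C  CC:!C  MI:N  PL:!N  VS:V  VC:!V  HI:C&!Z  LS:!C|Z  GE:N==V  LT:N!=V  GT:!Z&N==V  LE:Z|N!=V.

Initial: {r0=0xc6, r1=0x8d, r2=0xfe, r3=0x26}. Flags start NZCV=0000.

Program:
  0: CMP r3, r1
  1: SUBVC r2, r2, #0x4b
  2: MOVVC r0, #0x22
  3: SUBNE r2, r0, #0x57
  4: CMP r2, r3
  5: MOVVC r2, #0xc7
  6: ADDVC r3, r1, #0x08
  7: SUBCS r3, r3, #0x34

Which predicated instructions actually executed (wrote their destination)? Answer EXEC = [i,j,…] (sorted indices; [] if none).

EXEC = [3,5,6,7]

[0] flags=1001 → (cmp)
[1] flags=1001 VC?F → skip
[2] flags=1001 VC?F → skip
[3] flags=1001 NE?T → r2=0x6f
[4] flags=0010 → (cmp)
[5] flags=0010 VC?T → r2=0xc7
[6] flags=0010 VC?T → r3=0x95
[7] flags=0010 CS?T → r3=0x61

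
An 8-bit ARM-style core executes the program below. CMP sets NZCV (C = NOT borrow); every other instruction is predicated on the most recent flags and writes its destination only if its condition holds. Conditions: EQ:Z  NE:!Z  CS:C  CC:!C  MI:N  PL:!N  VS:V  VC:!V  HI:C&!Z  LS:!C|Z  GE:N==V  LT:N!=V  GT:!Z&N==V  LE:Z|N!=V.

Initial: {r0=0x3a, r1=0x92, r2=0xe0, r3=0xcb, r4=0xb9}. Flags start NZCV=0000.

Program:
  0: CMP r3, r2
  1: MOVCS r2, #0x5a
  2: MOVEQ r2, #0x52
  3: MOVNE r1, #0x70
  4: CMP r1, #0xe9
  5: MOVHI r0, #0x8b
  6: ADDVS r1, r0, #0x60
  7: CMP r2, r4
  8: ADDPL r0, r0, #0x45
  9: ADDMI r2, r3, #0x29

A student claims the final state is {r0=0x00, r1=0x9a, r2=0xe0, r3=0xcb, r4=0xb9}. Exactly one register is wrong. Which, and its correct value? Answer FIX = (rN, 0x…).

[0] flags=1000 → (cmp)
[1] flags=1000 CS?F → skip
[2] flags=1000 EQ?F → skip
[3] flags=1000 NE?T → r1=0x70
[4] flags=1001 → (cmp)
[5] flags=1001 HI?F → skip
[6] flags=1001 VS?T → r1=0x9a
[7] flags=0010 → (cmp)
[8] flags=0010 PL?T → r0=0x7f
[9] flags=0010 MI?F → skip

FIX = (r0, 0x7f)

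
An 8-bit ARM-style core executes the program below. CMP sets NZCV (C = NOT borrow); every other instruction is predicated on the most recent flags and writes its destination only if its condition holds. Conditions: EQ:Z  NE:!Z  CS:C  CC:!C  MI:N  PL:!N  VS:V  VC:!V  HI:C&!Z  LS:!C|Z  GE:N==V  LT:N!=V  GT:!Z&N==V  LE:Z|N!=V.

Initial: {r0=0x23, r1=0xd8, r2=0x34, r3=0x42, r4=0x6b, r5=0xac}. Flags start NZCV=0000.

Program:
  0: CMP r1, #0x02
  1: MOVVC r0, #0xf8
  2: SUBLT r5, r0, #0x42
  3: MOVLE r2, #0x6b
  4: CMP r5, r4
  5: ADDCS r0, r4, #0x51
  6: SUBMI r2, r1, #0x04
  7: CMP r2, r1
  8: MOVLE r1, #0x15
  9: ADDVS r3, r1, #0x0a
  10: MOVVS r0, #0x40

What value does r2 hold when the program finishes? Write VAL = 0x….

[0] flags=1010 → (cmp)
[1] flags=1010 VC?T → r0=0xf8
[2] flags=1010 LT?T → r5=0xb6
[3] flags=1010 LE?T → r2=0x6b
[4] flags=0011 → (cmp)
[5] flags=0011 CS?T → r0=0xbc
[6] flags=0011 MI?F → skip
[7] flags=1001 → (cmp)
[8] flags=1001 LE?F → skip
[9] flags=1001 VS?T → r3=0xe2
[10] flags=1001 VS?T → r0=0x40

VAL = 0x6b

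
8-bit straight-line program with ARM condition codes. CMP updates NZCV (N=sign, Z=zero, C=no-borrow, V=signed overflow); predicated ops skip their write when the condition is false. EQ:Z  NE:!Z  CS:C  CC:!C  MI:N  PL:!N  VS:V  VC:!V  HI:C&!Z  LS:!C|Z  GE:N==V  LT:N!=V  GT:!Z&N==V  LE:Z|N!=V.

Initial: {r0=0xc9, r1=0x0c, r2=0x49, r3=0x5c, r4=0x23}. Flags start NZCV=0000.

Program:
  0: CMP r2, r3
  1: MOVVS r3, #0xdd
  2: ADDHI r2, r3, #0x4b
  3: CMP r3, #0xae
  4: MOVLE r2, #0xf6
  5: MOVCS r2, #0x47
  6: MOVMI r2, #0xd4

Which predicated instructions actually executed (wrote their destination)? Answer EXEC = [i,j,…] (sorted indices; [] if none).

EXEC = [6]

0: ✓ CMP  NZCV=1000
1: · MOVVS
2: · ADDHI
3: ✓ CMP  NZCV=1001
4: · MOVLE
5: · MOVCS
6: ✓ MOVMI  r2←0xd4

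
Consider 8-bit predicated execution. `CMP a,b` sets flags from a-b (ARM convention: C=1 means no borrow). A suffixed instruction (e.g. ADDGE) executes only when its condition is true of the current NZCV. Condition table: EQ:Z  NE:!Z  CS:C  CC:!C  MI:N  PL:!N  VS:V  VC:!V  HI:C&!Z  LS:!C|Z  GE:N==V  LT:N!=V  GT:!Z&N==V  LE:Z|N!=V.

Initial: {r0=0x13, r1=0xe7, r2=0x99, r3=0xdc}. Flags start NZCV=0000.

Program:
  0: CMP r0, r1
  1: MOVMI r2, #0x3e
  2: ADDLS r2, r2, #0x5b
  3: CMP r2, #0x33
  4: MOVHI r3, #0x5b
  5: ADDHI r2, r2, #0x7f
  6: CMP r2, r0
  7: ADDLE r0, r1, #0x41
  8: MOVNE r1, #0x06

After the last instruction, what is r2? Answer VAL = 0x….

[0] flags=0000 → (cmp)
[1] flags=0000 MI?F → skip
[2] flags=0000 LS?T → r2=0xf4
[3] flags=1010 → (cmp)
[4] flags=1010 HI?T → r3=0x5b
[5] flags=1010 HI?T → r2=0x73
[6] flags=0010 → (cmp)
[7] flags=0010 LE?F → skip
[8] flags=0010 NE?T → r1=0x06

VAL = 0x73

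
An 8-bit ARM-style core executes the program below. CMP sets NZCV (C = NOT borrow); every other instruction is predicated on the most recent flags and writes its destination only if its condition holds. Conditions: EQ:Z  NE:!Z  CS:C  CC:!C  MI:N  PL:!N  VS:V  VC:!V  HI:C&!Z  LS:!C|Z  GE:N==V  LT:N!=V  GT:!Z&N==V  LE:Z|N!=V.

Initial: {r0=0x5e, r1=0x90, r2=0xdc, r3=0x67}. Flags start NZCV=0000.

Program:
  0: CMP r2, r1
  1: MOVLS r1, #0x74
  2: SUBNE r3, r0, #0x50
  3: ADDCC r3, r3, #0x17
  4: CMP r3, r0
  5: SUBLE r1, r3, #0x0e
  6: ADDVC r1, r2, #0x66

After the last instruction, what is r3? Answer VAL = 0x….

VAL = 0x0e

0: ✓ CMP  NZCV=0010
1: · MOVLS
2: ✓ SUBNE  r3←0x0e
3: · ADDCC
4: ✓ CMP  NZCV=1000
5: ✓ SUBLE  r1←0x00
6: ✓ ADDVC  r1←0x42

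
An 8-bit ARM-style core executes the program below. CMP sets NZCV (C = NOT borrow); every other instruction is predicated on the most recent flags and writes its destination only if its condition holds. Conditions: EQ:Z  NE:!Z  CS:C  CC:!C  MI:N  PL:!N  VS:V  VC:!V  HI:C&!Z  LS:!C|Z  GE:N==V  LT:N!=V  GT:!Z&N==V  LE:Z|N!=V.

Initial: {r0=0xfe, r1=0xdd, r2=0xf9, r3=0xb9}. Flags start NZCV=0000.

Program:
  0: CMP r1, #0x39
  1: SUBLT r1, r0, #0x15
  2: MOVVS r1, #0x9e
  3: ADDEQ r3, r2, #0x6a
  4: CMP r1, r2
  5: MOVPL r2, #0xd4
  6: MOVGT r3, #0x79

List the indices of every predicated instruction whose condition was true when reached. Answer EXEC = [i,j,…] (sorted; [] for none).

[0] flags=1010 → (cmp)
[1] flags=1010 LT?T → r1=0xe9
[2] flags=1010 VS?F → skip
[3] flags=1010 EQ?F → skip
[4] flags=1000 → (cmp)
[5] flags=1000 PL?F → skip
[6] flags=1000 GT?F → skip

EXEC = [1]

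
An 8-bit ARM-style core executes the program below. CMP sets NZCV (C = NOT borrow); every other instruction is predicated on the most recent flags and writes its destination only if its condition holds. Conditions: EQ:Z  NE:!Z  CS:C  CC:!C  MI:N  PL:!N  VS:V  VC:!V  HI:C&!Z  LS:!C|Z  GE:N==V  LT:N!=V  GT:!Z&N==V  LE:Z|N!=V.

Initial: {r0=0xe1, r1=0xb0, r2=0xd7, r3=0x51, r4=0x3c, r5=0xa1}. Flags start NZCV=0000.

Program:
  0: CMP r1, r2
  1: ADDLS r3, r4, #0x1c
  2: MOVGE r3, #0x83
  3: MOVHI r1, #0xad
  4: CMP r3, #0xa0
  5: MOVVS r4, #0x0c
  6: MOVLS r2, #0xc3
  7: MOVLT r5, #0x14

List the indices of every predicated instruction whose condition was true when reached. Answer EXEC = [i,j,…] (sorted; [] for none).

EXEC = [1,5,6]

[0] flags=1000 → (cmp)
[1] flags=1000 LS?T → r3=0x58
[2] flags=1000 GE?F → skip
[3] flags=1000 HI?F → skip
[4] flags=1001 → (cmp)
[5] flags=1001 VS?T → r4=0x0c
[6] flags=1001 LS?T → r2=0xc3
[7] flags=1001 LT?F → skip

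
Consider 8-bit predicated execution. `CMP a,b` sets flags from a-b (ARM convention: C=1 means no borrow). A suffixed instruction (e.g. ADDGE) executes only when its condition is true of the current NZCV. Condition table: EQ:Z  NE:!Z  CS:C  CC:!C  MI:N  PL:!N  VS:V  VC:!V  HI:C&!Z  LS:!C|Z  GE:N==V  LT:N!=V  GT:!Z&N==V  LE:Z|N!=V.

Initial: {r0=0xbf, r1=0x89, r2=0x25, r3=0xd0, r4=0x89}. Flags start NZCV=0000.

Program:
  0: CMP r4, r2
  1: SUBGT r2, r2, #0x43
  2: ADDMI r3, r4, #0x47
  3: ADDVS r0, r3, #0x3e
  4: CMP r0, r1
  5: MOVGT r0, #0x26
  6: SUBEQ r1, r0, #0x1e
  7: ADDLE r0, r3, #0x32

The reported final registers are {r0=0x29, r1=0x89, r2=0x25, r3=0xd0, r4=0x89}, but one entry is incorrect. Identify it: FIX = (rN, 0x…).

FIX = (r0, 0x26)

0: ✓ CMP  NZCV=0011
1: · SUBGT
2: · ADDMI
3: ✓ ADDVS  r0←0x0e
4: ✓ CMP  NZCV=1001
5: ✓ MOVGT  r0←0x26
6: · SUBEQ
7: · ADDLE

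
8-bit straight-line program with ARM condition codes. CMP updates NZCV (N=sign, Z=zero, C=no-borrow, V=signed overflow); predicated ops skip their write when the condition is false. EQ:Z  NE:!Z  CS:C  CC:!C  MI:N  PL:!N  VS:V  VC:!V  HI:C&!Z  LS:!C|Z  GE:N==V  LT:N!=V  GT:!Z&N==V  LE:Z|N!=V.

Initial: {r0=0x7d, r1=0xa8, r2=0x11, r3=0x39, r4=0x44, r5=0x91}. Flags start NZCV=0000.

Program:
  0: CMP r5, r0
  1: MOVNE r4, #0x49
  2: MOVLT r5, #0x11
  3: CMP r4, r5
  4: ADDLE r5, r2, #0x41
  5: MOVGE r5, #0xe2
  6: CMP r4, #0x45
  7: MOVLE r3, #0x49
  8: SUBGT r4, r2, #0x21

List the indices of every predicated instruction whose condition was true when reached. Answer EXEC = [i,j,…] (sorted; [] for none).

EXEC = [1,2,5,8]

0: ✓ CMP  NZCV=0011
1: ✓ MOVNE  r4←0x49
2: ✓ MOVLT  r5←0x11
3: ✓ CMP  NZCV=0010
4: · ADDLE
5: ✓ MOVGE  r5←0xe2
6: ✓ CMP  NZCV=0010
7: · MOVLE
8: ✓ SUBGT  r4←0xf0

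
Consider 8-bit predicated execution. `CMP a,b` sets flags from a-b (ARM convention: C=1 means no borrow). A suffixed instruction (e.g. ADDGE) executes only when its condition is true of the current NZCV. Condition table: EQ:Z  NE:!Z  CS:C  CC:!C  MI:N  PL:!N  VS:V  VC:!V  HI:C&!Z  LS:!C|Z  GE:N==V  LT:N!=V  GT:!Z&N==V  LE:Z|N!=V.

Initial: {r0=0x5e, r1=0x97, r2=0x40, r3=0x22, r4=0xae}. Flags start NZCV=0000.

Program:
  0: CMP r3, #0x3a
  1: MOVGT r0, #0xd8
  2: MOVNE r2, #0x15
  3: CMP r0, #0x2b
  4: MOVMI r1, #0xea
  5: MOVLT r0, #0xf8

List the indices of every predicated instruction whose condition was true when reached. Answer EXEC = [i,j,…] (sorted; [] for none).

[0] flags=1000 → (cmp)
[1] flags=1000 GT?F → skip
[2] flags=1000 NE?T → r2=0x15
[3] flags=0010 → (cmp)
[4] flags=0010 MI?F → skip
[5] flags=0010 LT?F → skip

EXEC = [2]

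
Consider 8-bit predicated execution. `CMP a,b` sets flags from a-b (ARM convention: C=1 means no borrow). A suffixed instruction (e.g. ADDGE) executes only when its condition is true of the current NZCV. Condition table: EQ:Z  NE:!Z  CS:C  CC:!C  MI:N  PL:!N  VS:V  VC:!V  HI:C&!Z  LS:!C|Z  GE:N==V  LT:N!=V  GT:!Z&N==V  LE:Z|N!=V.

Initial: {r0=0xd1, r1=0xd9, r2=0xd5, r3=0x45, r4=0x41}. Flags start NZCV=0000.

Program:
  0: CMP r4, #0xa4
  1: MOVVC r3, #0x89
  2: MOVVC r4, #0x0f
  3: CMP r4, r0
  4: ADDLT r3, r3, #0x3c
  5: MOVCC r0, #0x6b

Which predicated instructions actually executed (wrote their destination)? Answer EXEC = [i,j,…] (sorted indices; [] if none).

[0] flags=1001 → (cmp)
[1] flags=1001 VC?F → skip
[2] flags=1001 VC?F → skip
[3] flags=0000 → (cmp)
[4] flags=0000 LT?F → skip
[5] flags=0000 CC?T → r0=0x6b

EXEC = [5]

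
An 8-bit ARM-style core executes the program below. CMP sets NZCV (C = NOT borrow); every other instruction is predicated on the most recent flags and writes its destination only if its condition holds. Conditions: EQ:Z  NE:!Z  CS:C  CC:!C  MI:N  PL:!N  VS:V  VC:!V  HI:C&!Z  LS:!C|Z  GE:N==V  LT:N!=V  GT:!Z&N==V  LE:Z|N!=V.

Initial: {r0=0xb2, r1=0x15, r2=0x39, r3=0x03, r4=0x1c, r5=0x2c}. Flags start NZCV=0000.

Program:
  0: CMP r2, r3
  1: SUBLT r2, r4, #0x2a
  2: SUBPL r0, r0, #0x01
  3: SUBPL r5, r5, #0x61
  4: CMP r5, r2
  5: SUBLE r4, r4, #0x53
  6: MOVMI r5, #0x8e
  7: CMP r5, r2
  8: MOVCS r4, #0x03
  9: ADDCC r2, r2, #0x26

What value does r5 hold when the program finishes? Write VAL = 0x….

VAL = 0x8e

0: ✓ CMP  NZCV=0010
1: · SUBLT
2: ✓ SUBPL  r0←0xb1
3: ✓ SUBPL  r5←0xcb
4: ✓ CMP  NZCV=1010
5: ✓ SUBLE  r4←0xc9
6: ✓ MOVMI  r5←0x8e
7: ✓ CMP  NZCV=0011
8: ✓ MOVCS  r4←0x03
9: · ADDCC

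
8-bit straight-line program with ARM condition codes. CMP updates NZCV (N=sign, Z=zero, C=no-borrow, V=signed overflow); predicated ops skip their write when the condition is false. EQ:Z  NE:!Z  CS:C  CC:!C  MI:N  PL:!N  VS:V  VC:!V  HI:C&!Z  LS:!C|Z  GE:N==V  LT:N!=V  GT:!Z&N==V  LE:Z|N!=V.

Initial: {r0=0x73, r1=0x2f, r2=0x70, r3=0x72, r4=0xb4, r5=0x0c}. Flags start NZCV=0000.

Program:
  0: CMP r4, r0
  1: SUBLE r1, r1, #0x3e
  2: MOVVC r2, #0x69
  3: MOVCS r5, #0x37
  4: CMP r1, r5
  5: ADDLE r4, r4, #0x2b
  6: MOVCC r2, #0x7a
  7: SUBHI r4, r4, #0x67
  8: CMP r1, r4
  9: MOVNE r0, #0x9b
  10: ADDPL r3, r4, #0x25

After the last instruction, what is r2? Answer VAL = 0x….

VAL = 0x70

0: ✓ CMP  NZCV=0011
1: ✓ SUBLE  r1←0xf1
2: · MOVVC
3: ✓ MOVCS  r5←0x37
4: ✓ CMP  NZCV=1010
5: ✓ ADDLE  r4←0xdf
6: · MOVCC
7: ✓ SUBHI  r4←0x78
8: ✓ CMP  NZCV=0011
9: ✓ MOVNE  r0←0x9b
10: ✓ ADDPL  r3←0x9d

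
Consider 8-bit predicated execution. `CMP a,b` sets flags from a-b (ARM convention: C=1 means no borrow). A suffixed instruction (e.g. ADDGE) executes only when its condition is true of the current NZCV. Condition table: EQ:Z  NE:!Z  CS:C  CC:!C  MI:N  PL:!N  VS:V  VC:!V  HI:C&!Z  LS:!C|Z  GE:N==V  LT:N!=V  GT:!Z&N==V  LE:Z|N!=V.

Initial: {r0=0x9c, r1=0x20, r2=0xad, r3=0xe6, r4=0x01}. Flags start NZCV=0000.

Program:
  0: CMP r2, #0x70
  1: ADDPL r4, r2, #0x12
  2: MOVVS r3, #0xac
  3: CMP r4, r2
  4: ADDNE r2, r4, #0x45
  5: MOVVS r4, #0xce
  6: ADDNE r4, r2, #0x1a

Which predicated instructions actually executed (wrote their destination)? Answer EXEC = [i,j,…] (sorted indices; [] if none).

[0] flags=0011 → (cmp)
[1] flags=0011 PL?T → r4=0xbf
[2] flags=0011 VS?T → r3=0xac
[3] flags=0010 → (cmp)
[4] flags=0010 NE?T → r2=0x04
[5] flags=0010 VS?F → skip
[6] flags=0010 NE?T → r4=0x1e

EXEC = [1,2,4,6]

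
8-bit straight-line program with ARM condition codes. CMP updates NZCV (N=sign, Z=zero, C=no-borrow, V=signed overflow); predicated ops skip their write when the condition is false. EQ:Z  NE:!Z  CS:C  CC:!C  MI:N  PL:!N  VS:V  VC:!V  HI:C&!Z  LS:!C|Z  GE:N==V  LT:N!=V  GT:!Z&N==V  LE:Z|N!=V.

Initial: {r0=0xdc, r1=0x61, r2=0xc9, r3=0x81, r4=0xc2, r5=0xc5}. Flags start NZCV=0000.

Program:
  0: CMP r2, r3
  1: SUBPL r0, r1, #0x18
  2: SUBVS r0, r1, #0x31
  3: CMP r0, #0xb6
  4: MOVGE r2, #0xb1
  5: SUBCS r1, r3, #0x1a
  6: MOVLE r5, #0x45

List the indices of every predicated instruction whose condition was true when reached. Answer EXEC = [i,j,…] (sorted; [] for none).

EXEC = [1,4]

0: ✓ CMP  NZCV=0010
1: ✓ SUBPL  r0←0x49
2: · SUBVS
3: ✓ CMP  NZCV=1001
4: ✓ MOVGE  r2←0xb1
5: · SUBCS
6: · MOVLE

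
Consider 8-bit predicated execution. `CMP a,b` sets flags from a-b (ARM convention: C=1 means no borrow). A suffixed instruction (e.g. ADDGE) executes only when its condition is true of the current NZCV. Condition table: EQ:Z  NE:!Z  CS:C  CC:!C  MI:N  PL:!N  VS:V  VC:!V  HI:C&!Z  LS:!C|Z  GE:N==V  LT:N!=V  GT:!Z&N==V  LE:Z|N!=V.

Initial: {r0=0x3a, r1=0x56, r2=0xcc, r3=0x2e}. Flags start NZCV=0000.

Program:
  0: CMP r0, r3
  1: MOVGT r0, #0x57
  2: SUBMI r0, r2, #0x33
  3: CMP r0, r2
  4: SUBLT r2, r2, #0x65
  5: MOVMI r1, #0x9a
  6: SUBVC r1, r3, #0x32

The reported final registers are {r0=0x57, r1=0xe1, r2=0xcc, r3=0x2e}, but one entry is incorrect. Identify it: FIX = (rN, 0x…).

0: ✓ CMP  NZCV=0010
1: ✓ MOVGT  r0←0x57
2: · SUBMI
3: ✓ CMP  NZCV=1001
4: · SUBLT
5: ✓ MOVMI  r1←0x9a
6: · SUBVC

FIX = (r1, 0x9a)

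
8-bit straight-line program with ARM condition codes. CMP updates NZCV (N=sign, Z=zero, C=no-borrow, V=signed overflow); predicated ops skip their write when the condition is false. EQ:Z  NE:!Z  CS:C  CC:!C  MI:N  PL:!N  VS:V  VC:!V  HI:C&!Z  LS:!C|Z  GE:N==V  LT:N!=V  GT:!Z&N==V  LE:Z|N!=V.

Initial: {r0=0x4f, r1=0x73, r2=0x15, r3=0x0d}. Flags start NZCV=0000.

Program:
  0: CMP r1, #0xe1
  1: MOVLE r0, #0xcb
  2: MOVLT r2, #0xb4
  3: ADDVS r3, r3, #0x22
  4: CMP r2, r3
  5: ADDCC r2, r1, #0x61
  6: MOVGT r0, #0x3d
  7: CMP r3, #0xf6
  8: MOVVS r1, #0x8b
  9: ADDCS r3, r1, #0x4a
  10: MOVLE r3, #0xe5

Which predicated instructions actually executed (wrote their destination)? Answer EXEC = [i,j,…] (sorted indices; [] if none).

EXEC = [3,5]

[0] flags=1001 → (cmp)
[1] flags=1001 LE?F → skip
[2] flags=1001 LT?F → skip
[3] flags=1001 VS?T → r3=0x2f
[4] flags=1000 → (cmp)
[5] flags=1000 CC?T → r2=0xd4
[6] flags=1000 GT?F → skip
[7] flags=0000 → (cmp)
[8] flags=0000 VS?F → skip
[9] flags=0000 CS?F → skip
[10] flags=0000 LE?F → skip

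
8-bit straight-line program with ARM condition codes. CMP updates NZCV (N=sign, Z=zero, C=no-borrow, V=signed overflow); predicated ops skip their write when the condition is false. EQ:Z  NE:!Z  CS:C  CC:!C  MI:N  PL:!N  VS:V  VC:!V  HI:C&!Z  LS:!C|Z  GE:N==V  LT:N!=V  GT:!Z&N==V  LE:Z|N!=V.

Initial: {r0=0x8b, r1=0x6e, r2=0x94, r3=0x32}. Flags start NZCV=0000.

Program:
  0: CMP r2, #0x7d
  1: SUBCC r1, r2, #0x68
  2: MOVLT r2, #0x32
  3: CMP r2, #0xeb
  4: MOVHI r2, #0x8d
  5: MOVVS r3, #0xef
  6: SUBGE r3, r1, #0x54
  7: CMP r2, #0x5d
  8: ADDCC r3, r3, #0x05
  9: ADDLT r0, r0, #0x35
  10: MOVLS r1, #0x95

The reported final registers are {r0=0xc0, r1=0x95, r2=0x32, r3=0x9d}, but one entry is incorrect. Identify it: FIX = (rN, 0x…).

[0] flags=0011 → (cmp)
[1] flags=0011 CC?F → skip
[2] flags=0011 LT?T → r2=0x32
[3] flags=0000 → (cmp)
[4] flags=0000 HI?F → skip
[5] flags=0000 VS?F → skip
[6] flags=0000 GE?T → r3=0x1a
[7] flags=1000 → (cmp)
[8] flags=1000 CC?T → r3=0x1f
[9] flags=1000 LT?T → r0=0xc0
[10] flags=1000 LS?T → r1=0x95

FIX = (r3, 0x1f)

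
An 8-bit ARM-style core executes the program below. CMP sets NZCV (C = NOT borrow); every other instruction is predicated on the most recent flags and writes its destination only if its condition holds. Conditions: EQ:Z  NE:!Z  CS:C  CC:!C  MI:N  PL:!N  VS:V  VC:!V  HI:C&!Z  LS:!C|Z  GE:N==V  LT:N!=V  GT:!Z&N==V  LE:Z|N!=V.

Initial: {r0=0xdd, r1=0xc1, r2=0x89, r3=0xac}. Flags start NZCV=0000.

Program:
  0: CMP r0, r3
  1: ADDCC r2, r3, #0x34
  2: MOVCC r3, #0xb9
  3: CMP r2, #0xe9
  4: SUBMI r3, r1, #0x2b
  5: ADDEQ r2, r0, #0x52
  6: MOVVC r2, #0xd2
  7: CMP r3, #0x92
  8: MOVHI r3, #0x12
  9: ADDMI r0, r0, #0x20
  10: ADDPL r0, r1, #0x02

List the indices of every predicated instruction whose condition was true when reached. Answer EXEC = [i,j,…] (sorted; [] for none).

EXEC = [4,6,8,10]

0: ✓ CMP  NZCV=0010
1: · ADDCC
2: · MOVCC
3: ✓ CMP  NZCV=1000
4: ✓ SUBMI  r3←0x96
5: · ADDEQ
6: ✓ MOVVC  r2←0xd2
7: ✓ CMP  NZCV=0010
8: ✓ MOVHI  r3←0x12
9: · ADDMI
10: ✓ ADDPL  r0←0xc3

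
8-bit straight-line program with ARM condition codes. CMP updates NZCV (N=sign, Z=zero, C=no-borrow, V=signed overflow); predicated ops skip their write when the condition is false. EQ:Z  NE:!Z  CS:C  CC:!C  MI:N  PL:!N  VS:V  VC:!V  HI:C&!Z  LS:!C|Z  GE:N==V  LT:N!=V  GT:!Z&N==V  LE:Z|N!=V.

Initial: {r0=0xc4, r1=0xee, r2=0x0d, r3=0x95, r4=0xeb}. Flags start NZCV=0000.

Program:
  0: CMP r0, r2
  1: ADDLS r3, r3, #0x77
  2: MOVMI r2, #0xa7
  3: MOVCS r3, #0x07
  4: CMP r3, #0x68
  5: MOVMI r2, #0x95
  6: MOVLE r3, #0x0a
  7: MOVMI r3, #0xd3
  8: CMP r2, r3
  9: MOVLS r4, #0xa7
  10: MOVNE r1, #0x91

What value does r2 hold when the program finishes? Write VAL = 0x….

[0] flags=1010 → (cmp)
[1] flags=1010 LS?F → skip
[2] flags=1010 MI?T → r2=0xa7
[3] flags=1010 CS?T → r3=0x07
[4] flags=1000 → (cmp)
[5] flags=1000 MI?T → r2=0x95
[6] flags=1000 LE?T → r3=0x0a
[7] flags=1000 MI?T → r3=0xd3
[8] flags=1000 → (cmp)
[9] flags=1000 LS?T → r4=0xa7
[10] flags=1000 NE?T → r1=0x91

VAL = 0x95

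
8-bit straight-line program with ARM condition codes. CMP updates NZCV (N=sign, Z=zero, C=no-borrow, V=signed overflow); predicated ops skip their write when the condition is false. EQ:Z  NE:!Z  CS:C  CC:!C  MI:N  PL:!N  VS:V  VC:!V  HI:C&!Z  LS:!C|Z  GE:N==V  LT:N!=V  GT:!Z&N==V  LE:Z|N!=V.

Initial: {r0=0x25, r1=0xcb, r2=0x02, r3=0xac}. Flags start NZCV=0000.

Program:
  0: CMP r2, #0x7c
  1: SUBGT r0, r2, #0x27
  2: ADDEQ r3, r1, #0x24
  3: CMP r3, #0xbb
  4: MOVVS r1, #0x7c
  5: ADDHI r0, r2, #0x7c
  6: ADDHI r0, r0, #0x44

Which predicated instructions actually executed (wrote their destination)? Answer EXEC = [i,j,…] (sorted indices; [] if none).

[0] flags=1000 → (cmp)
[1] flags=1000 GT?F → skip
[2] flags=1000 EQ?F → skip
[3] flags=1000 → (cmp)
[4] flags=1000 VS?F → skip
[5] flags=1000 HI?F → skip
[6] flags=1000 HI?F → skip

EXEC = []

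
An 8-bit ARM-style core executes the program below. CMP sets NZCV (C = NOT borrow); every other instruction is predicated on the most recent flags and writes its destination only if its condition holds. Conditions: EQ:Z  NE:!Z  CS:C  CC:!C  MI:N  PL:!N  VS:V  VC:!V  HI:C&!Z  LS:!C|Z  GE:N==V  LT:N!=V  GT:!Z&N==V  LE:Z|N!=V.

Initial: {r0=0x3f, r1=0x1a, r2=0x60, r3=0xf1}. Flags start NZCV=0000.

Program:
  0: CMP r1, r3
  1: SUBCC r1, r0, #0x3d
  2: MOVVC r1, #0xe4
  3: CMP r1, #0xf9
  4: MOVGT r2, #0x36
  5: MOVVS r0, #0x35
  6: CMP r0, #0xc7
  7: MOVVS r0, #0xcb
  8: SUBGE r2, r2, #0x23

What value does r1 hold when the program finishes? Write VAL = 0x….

VAL = 0xe4

[0] flags=0000 → (cmp)
[1] flags=0000 CC?T → r1=0x02
[2] flags=0000 VC?T → r1=0xe4
[3] flags=1000 → (cmp)
[4] flags=1000 GT?F → skip
[5] flags=1000 VS?F → skip
[6] flags=0000 → (cmp)
[7] flags=0000 VS?F → skip
[8] flags=0000 GE?T → r2=0x3d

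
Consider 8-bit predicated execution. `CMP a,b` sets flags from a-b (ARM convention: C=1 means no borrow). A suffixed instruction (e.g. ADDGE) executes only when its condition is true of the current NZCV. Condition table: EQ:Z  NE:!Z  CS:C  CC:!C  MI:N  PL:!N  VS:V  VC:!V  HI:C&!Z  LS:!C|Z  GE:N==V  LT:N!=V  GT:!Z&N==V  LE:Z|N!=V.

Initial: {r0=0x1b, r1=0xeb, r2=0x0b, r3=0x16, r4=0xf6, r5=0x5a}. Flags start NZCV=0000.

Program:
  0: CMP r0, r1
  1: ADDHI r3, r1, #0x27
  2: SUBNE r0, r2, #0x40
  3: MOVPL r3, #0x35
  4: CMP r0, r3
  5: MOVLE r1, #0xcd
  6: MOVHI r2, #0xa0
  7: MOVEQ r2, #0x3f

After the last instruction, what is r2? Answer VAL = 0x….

VAL = 0xa0

[0] flags=0000 → (cmp)
[1] flags=0000 HI?F → skip
[2] flags=0000 NE?T → r0=0xcb
[3] flags=0000 PL?T → r3=0x35
[4] flags=1010 → (cmp)
[5] flags=1010 LE?T → r1=0xcd
[6] flags=1010 HI?T → r2=0xa0
[7] flags=1010 EQ?F → skip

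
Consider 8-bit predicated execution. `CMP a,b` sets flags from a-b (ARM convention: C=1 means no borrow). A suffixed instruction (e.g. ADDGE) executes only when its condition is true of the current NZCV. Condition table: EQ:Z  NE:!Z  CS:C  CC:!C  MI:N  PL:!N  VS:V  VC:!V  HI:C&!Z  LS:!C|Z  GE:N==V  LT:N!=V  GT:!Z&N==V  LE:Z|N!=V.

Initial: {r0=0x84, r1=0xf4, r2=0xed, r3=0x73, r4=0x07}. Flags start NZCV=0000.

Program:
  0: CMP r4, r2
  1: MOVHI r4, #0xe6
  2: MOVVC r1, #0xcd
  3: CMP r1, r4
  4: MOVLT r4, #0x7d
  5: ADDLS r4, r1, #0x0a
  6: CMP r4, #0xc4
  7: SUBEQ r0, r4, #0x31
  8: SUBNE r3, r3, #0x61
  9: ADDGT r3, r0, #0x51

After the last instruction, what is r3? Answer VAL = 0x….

0: ✓ CMP  NZCV=0000
1: · MOVHI
2: ✓ MOVVC  r1←0xcd
3: ✓ CMP  NZCV=1010
4: ✓ MOVLT  r4←0x7d
5: · ADDLS
6: ✓ CMP  NZCV=1001
7: · SUBEQ
8: ✓ SUBNE  r3←0x12
9: ✓ ADDGT  r3←0xd5

VAL = 0xd5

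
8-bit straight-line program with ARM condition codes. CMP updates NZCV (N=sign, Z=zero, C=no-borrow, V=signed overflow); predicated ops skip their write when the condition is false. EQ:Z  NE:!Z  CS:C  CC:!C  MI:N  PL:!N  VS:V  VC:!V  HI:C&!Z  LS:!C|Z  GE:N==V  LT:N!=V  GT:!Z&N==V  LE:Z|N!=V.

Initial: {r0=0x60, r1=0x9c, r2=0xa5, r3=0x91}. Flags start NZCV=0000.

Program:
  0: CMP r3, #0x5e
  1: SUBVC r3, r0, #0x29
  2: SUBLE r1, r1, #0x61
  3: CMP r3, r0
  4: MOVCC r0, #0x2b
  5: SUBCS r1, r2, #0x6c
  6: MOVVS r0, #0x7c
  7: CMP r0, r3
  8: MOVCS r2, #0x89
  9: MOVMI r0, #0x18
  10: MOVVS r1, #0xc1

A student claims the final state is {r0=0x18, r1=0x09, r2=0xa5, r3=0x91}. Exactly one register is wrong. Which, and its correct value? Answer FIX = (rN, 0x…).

FIX = (r1, 0xc1)

[0] flags=0011 → (cmp)
[1] flags=0011 VC?F → skip
[2] flags=0011 LE?T → r1=0x3b
[3] flags=0011 → (cmp)
[4] flags=0011 CC?F → skip
[5] flags=0011 CS?T → r1=0x39
[6] flags=0011 VS?T → r0=0x7c
[7] flags=1001 → (cmp)
[8] flags=1001 CS?F → skip
[9] flags=1001 MI?T → r0=0x18
[10] flags=1001 VS?T → r1=0xc1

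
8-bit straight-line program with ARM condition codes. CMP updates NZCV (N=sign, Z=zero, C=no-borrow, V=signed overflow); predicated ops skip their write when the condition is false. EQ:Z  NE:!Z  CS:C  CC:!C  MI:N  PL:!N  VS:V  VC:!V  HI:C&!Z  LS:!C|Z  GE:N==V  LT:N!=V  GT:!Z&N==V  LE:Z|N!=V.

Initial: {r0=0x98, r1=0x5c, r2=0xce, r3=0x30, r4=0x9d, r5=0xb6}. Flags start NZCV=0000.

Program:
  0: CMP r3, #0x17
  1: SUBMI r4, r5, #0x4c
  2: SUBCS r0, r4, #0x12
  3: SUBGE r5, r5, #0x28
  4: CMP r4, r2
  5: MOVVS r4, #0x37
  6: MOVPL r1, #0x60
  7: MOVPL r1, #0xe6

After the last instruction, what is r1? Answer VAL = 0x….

0: ✓ CMP  NZCV=0010
1: · SUBMI
2: ✓ SUBCS  r0←0x8b
3: ✓ SUBGE  r5←0x8e
4: ✓ CMP  NZCV=1000
5: · MOVVS
6: · MOVPL
7: · MOVPL

VAL = 0x5c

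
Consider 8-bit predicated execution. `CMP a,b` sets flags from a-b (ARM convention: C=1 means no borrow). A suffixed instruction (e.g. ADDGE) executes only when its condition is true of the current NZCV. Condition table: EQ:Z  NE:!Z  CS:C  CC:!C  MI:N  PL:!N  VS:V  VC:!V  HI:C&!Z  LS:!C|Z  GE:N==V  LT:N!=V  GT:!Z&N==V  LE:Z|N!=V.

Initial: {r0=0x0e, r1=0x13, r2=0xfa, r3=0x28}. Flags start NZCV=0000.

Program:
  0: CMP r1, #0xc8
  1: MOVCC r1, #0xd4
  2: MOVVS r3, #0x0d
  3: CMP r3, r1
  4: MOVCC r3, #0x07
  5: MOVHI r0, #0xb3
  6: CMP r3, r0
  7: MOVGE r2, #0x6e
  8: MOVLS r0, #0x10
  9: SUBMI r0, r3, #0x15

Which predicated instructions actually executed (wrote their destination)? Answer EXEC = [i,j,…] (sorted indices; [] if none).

[0] flags=0000 → (cmp)
[1] flags=0000 CC?T → r1=0xd4
[2] flags=0000 VS?F → skip
[3] flags=0000 → (cmp)
[4] flags=0000 CC?T → r3=0x07
[5] flags=0000 HI?F → skip
[6] flags=1000 → (cmp)
[7] flags=1000 GE?F → skip
[8] flags=1000 LS?T → r0=0x10
[9] flags=1000 MI?T → r0=0xf2

EXEC = [1,4,8,9]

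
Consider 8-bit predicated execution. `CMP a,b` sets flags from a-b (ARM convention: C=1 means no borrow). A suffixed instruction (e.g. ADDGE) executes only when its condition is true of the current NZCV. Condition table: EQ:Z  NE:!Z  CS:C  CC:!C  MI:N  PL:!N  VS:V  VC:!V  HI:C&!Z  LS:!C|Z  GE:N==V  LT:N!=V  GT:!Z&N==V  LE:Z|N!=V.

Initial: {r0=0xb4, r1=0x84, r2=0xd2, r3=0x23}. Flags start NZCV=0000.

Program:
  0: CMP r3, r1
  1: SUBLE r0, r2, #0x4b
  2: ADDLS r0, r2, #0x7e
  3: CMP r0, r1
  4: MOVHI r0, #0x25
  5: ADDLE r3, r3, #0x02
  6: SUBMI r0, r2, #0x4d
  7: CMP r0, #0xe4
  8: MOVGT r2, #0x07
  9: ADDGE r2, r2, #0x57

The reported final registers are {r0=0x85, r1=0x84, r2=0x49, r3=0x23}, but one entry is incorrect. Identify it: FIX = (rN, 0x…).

FIX = (r2, 0xd2)

0: ✓ CMP  NZCV=1001
1: · SUBLE
2: ✓ ADDLS  r0←0x50
3: ✓ CMP  NZCV=1001
4: · MOVHI
5: · ADDLE
6: ✓ SUBMI  r0←0x85
7: ✓ CMP  NZCV=1000
8: · MOVGT
9: · ADDGE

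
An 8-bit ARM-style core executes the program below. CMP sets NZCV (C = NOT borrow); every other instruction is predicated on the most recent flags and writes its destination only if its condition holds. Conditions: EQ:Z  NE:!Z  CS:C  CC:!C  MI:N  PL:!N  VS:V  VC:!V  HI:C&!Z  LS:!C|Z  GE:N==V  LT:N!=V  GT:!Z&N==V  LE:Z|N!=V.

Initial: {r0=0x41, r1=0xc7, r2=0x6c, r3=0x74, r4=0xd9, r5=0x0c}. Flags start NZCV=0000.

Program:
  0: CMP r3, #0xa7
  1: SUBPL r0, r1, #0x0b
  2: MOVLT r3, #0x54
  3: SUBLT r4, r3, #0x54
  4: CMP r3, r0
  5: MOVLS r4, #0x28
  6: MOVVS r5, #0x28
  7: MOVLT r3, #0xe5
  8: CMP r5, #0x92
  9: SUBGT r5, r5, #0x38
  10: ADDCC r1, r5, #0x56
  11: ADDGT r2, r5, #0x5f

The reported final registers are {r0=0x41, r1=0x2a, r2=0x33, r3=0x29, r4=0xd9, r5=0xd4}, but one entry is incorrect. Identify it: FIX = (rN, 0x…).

[0] flags=1001 → (cmp)
[1] flags=1001 PL?F → skip
[2] flags=1001 LT?F → skip
[3] flags=1001 LT?F → skip
[4] flags=0010 → (cmp)
[5] flags=0010 LS?F → skip
[6] flags=0010 VS?F → skip
[7] flags=0010 LT?F → skip
[8] flags=0000 → (cmp)
[9] flags=0000 GT?T → r5=0xd4
[10] flags=0000 CC?T → r1=0x2a
[11] flags=0000 GT?T → r2=0x33

FIX = (r3, 0x74)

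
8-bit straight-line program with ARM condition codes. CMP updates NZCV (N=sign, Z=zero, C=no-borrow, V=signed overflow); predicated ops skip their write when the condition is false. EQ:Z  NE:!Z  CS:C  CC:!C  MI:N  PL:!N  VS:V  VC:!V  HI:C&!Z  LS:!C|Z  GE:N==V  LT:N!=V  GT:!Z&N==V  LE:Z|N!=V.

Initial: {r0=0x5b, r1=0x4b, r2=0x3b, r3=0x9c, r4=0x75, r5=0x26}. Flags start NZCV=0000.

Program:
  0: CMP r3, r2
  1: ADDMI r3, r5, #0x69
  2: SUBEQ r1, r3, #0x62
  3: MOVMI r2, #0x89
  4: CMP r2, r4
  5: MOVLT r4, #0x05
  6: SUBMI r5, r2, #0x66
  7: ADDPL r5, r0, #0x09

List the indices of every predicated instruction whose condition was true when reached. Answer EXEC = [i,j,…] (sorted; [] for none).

EXEC = [5,6]

[0] flags=0011 → (cmp)
[1] flags=0011 MI?F → skip
[2] flags=0011 EQ?F → skip
[3] flags=0011 MI?F → skip
[4] flags=1000 → (cmp)
[5] flags=1000 LT?T → r4=0x05
[6] flags=1000 MI?T → r5=0xd5
[7] flags=1000 PL?F → skip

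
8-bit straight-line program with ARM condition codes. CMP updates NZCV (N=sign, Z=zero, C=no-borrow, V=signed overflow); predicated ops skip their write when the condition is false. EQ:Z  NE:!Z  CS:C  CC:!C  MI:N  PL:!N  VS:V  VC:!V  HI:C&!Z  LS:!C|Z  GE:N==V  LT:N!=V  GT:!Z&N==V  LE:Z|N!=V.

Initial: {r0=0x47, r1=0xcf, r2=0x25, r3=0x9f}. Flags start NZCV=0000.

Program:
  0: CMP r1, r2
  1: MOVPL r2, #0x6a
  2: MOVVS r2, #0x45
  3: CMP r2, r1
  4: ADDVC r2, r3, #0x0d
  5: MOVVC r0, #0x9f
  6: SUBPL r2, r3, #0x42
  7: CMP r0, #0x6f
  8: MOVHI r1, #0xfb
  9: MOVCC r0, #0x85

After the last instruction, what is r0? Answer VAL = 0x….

VAL = 0x9f

0: ✓ CMP  NZCV=1010
1: · MOVPL
2: · MOVVS
3: ✓ CMP  NZCV=0000
4: ✓ ADDVC  r2←0xac
5: ✓ MOVVC  r0←0x9f
6: ✓ SUBPL  r2←0x5d
7: ✓ CMP  NZCV=0011
8: ✓ MOVHI  r1←0xfb
9: · MOVCC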